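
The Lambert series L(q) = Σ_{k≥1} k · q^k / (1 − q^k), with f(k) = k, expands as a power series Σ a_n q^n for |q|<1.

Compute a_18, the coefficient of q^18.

a_18 = 39

[q^18] f(18)=18,f(9)=9,f(6)=6,f(3)=3,f(2)=2,f(1)=1 ⇒ 39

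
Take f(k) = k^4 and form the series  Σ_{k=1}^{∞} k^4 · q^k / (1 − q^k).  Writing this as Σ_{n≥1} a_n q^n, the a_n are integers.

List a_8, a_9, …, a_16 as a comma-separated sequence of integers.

n=8: 8·1 4·2 2·4 1·8  f→[4096+256+16+1]=4369
q^9  k|9↦f(k): 9:6561 3:81 1:1  a_9=6643
q^10  k|10↦f(k): 10:10000 5:625 2:16 1:1  a_10=10642
q^11  k|11↦f(k): 1:1 11:14641  a_11=14642
[q^12] f(12)=20736,f(6)=1296,f(4)=256,f(3)=81,f(2)=16,f(1)=1 ⇒ 22386
q^13  k|13↦f(k): 1:1 13:28561  a_13=28562
q^14  k|14↦f(k): 14:38416 7:2401 2:16 1:1  a_14=40834
[q^15] f(1)=1,f(3)=81,f(5)=625,f(15)=50625 ⇒ 51332
n=16: 16·1 8·2 4·4 2·8 1·16  f→[65536+4096+256+16+1]=69905

4369, 6643, 10642, 14642, 22386, 28562, 40834, 51332, 69905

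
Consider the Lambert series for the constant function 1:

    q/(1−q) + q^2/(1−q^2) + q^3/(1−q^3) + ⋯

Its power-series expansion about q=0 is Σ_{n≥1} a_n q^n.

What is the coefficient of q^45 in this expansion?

q^45  k|45↦f(k): 1:1 3:1 5:1 9:1 15:1 45:1  a_45=6

a_45 = 6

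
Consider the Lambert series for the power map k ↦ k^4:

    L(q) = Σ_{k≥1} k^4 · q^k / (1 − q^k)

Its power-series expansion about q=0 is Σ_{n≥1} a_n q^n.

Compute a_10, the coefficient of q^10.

a_10 = 10642

n=10: 10·1 5·2 2·5 1·10  f→[10000+625+16+1]=10642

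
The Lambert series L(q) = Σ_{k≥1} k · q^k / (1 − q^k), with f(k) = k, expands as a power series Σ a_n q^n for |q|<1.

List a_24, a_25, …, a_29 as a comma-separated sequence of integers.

[q^24] f(24)=24,f(12)=12,f(8)=8,f(6)=6,f(4)=4,f(3)=3,f(2)=2,f(1)=1 ⇒ 60
q^25  k|25↦f(k): 1:1 5:5 25:25  a_25=31
n=26: 1·26 2·13 13·2 26·1  f→[1+2+13+26]=42
n=27: 1·27 3·9 9·3 27·1  f→[1+3+9+27]=40
n=28: 28·1 14·2 7·4 4·7 2·14 1·28  f→[28+14+7+4+2+1]=56
q^29  k|29↦f(k): 29:29 1:1  a_29=30

60, 31, 42, 40, 56, 30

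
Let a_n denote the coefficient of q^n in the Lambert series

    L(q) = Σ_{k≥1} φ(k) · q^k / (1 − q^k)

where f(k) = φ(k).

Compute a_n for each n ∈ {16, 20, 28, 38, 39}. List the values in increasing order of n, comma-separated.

n=16: 1·16 2·8 4·4 8·2 16·1  φ→[1+1+2+4+8]=16
n=20: 1·20 2·10 4·5 5·4 10·2 20·1  φ→[1+1+2+4+4+8]=20
d|28:{28,14,7,4,2,1}  Σφ=12+6+6+2+1+1=28
d|38:{38,19,2,1}  Σφ=18+18+1+1=38
[q^39] φ(39)=24,φ(13)=12,φ(3)=2,φ(1)=1 ⇒ 39

16, 20, 28, 38, 39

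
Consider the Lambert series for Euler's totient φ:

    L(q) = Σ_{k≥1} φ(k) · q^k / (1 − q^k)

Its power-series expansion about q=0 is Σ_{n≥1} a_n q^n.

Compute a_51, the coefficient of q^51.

n=51: 1·51 3·17 17·3 51·1  φ→[1+2+16+32]=51

a_51 = 51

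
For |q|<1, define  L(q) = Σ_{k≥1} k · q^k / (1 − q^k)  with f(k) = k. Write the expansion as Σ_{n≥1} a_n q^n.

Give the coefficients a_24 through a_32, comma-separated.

q^24  k|24↦f(k): 1:1 2:2 3:3 4:4 6:6 8:8 12:12 24:24  a_24=60
d|25:{1,5,25}  Σf=1+5+25=31
q^26  k|26↦f(k): 26:26 13:13 2:2 1:1  a_26=42
n=27: 27·1 9·3 3·9 1·27  f→[27+9+3+1]=40
[q^28] f(1)=1,f(2)=2,f(4)=4,f(7)=7,f(14)=14,f(28)=28 ⇒ 56
q^29  k|29↦f(k): 29:29 1:1  a_29=30
n=30: 1·30 2·15 3·10 5·6 6·5 10·3 15·2 30·1  f→[1+2+3+5+6+10+15+30]=72
[q^31] f(1)=1,f(31)=31 ⇒ 32
n=32: 32·1 16·2 8·4 4·8 2·16 1·32  f→[32+16+8+4+2+1]=63

60, 31, 42, 40, 56, 30, 72, 32, 63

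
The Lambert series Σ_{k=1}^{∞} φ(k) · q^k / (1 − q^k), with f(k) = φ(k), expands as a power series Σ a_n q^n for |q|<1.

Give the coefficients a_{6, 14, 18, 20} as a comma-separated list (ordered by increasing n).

[q^6] φ(6)=2,φ(3)=2,φ(2)=1,φ(1)=1 ⇒ 6
[q^14] φ(14)=6,φ(7)=6,φ(2)=1,φ(1)=1 ⇒ 14
[q^18] φ(1)=1,φ(2)=1,φ(3)=2,φ(6)=2,φ(9)=6,φ(18)=6 ⇒ 18
q^20  k|20↦φ(k): 1:1 2:1 4:2 5:4 10:4 20:8  a_20=20

6, 14, 18, 20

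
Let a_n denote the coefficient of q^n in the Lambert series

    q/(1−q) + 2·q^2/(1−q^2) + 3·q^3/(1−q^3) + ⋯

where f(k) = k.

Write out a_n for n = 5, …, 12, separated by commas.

6, 12, 8, 15, 13, 18, 12, 28

[q^5] f(1)=1,f(5)=5 ⇒ 6
d|6:{6,3,2,1}  Σf=6+3+2+1=12
q^7  k|7↦f(k): 1:1 7:7  a_7=8
q^8  k|8↦f(k): 1:1 2:2 4:4 8:8  a_8=15
q^9  k|9↦f(k): 9:9 3:3 1:1  a_9=13
q^10  k|10↦f(k): 10:10 5:5 2:2 1:1  a_10=18
n=11: 1·11 11·1  f→[1+11]=12
d|12:{1,2,3,4,6,12}  Σf=1+2+3+4+6+12=28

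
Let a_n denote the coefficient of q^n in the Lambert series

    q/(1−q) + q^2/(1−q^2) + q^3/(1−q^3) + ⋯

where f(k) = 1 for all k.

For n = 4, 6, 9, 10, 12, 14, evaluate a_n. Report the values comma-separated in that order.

3, 4, 3, 4, 6, 4

[q^4] f(1)=1,f(2)=1,f(4)=1 ⇒ 3
n=6: 6·1 3·2 2·3 1·6  f→[1+1+1+1]=4
[q^9] f(9)=1,f(3)=1,f(1)=1 ⇒ 3
n=10: 10·1 5·2 2·5 1·10  f→[1+1+1+1]=4
q^12  k|12↦f(k): 12:1 6:1 4:1 3:1 2:1 1:1  a_12=6
[q^14] f(14)=1,f(7)=1,f(2)=1,f(1)=1 ⇒ 4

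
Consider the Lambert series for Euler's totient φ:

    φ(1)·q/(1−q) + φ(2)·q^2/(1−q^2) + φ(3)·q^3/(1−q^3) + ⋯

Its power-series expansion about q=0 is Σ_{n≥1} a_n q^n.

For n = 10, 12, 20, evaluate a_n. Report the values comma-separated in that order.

d|10:{10,5,2,1}  Σφ=4+4+1+1=10
q^12  k|12↦φ(k): 1:1 2:1 3:2 4:2 6:2 12:4  a_12=12
n=20: 20·1 10·2 5·4 4·5 2·10 1·20  φ→[8+4+4+2+1+1]=20

10, 12, 20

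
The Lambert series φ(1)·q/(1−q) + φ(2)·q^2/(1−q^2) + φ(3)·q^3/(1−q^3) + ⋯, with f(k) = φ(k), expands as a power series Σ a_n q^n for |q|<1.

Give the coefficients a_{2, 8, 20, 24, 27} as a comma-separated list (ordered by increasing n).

n=2: 1·2 2·1  φ→[1+1]=2
q^8  k|8↦φ(k): 1:1 2:1 4:2 8:4  a_8=8
d|20:{20,10,5,4,2,1}  Σφ=8+4+4+2+1+1=20
[q^24] φ(1)=1,φ(2)=1,φ(3)=2,φ(4)=2,φ(6)=2,φ(8)=4,φ(12)=4,φ(24)=8 ⇒ 24
[q^27] φ(1)=1,φ(3)=2,φ(9)=6,φ(27)=18 ⇒ 27

2, 8, 20, 24, 27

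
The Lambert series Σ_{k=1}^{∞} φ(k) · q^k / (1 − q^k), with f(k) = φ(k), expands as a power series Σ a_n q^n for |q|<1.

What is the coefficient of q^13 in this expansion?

d|13:{1,13}  Σφ=1+12=13

a_13 = 13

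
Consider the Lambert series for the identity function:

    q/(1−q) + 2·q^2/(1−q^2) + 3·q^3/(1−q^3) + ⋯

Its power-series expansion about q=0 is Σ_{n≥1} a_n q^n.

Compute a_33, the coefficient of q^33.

d|33:{1,3,11,33}  Σf=1+3+11+33=48

a_33 = 48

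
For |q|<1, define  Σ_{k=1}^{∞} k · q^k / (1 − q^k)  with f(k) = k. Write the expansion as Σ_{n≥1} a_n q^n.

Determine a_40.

a_40 = 90

d|40:{1,2,4,5,8,10,20,40}  Σf=1+2+4+5+8+10+20+40=90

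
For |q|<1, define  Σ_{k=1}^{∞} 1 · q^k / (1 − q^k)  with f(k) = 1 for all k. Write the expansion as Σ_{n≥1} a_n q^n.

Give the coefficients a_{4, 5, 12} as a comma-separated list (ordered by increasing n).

q^4  k|4↦f(k): 1:1 2:1 4:1  a_4=3
n=5: 1·5 5·1  f→[1+1]=2
n=12: 12·1 6·2 4·3 3·4 2·6 1·12  f→[1+1+1+1+1+1]=6

3, 2, 6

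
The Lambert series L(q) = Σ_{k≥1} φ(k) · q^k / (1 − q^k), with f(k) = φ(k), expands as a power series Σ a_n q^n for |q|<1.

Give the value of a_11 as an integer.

n=11: 11·1 1·11  φ→[10+1]=11

a_11 = 11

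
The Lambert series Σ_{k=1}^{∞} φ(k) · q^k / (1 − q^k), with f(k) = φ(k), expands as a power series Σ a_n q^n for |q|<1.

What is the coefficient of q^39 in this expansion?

n=39: 1·39 3·13 13·3 39·1  φ→[1+2+12+24]=39

a_39 = 39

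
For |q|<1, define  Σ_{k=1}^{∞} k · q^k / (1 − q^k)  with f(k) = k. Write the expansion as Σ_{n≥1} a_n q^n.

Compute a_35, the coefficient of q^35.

d|35:{1,5,7,35}  Σf=1+5+7+35=48

a_35 = 48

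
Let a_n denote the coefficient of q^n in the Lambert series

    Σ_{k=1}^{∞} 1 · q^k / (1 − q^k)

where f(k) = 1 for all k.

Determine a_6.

q^6  k|6↦f(k): 1:1 2:1 3:1 6:1  a_6=4

a_6 = 4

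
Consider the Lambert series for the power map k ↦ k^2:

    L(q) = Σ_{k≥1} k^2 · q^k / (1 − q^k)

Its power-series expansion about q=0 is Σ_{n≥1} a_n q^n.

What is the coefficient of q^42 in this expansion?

d|42:{42,21,14,7,6,3,2,1}  Σf=1764+441+196+49+36+9+4+1=2500

a_42 = 2500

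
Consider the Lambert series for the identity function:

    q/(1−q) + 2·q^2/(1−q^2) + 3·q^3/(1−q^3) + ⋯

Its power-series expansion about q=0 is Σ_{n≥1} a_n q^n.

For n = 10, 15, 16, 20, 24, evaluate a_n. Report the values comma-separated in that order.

d|10:{1,2,5,10}  Σf=1+2+5+10=18
[q^15] f(15)=15,f(5)=5,f(3)=3,f(1)=1 ⇒ 24
n=16: 1·16 2·8 4·4 8·2 16·1  f→[1+2+4+8+16]=31
q^20  k|20↦f(k): 20:20 10:10 5:5 4:4 2:2 1:1  a_20=42
d|24:{24,12,8,6,4,3,2,1}  Σf=24+12+8+6+4+3+2+1=60

18, 24, 31, 42, 60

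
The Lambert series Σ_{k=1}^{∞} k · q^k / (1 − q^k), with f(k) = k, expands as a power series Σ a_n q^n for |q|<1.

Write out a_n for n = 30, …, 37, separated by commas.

72, 32, 63, 48, 54, 48, 91, 38

q^30  k|30↦f(k): 1:1 2:2 3:3 5:5 6:6 10:10 15:15 30:30  a_30=72
[q^31] f(31)=31,f(1)=1 ⇒ 32
[q^32] f(1)=1,f(2)=2,f(4)=4,f(8)=8,f(16)=16,f(32)=32 ⇒ 63
q^33  k|33↦f(k): 33:33 11:11 3:3 1:1  a_33=48
q^34  k|34↦f(k): 1:1 2:2 17:17 34:34  a_34=54
q^35  k|35↦f(k): 35:35 7:7 5:5 1:1  a_35=48
n=36: 36·1 18·2 12·3 9·4 6·6 4·9 3·12 2·18 1·36  f→[36+18+12+9+6+4+3+2+1]=91
n=37: 1·37 37·1  f→[1+37]=38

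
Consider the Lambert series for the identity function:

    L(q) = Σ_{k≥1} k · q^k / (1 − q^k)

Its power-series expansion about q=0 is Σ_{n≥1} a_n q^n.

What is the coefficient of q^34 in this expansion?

[q^34] f(34)=34,f(17)=17,f(2)=2,f(1)=1 ⇒ 54

a_34 = 54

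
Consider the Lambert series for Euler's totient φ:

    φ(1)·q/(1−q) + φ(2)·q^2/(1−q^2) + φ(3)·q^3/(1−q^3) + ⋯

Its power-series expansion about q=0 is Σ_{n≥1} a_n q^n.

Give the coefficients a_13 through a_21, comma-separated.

q^13  k|13↦φ(k): 13:12 1:1  a_13=13
[q^14] φ(1)=1,φ(2)=1,φ(7)=6,φ(14)=6 ⇒ 14
d|15:{15,5,3,1}  Σφ=8+4+2+1=15
q^16  k|16↦φ(k): 16:8 8:4 4:2 2:1 1:1  a_16=16
d|17:{17,1}  Σφ=16+1=17
[q^18] φ(1)=1,φ(2)=1,φ(3)=2,φ(6)=2,φ(9)=6,φ(18)=6 ⇒ 18
q^19  k|19↦φ(k): 19:18 1:1  a_19=19
d|20:{1,2,4,5,10,20}  Σφ=1+1+2+4+4+8=20
n=21: 21·1 7·3 3·7 1·21  φ→[12+6+2+1]=21

13, 14, 15, 16, 17, 18, 19, 20, 21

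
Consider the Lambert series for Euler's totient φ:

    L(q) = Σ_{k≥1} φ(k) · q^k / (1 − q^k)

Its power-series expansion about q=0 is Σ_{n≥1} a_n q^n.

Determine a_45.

[q^45] φ(1)=1,φ(3)=2,φ(5)=4,φ(9)=6,φ(15)=8,φ(45)=24 ⇒ 45

a_45 = 45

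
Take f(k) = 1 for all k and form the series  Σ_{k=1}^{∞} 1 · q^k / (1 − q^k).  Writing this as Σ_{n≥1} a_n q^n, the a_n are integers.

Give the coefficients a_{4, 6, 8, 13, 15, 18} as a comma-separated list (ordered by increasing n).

q^4  k|4↦f(k): 1:1 2:1 4:1  a_4=3
n=6: 6·1 3·2 2·3 1·6  f→[1+1+1+1]=4
d|8:{1,2,4,8}  Σf=1+1+1+1=4
n=13: 13·1 1·13  f→[1+1]=2
[q^15] f(15)=1,f(5)=1,f(3)=1,f(1)=1 ⇒ 4
[q^18] f(1)=1,f(2)=1,f(3)=1,f(6)=1,f(9)=1,f(18)=1 ⇒ 6

3, 4, 4, 2, 4, 6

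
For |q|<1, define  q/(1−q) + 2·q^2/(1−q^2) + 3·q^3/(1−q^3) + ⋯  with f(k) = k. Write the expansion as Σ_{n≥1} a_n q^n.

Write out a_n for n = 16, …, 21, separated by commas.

31, 18, 39, 20, 42, 32

q^16  k|16↦f(k): 16:16 8:8 4:4 2:2 1:1  a_16=31
n=17: 1·17 17·1  f→[1+17]=18
d|18:{18,9,6,3,2,1}  Σf=18+9+6+3+2+1=39
d|19:{1,19}  Σf=1+19=20
n=20: 20·1 10·2 5·4 4·5 2·10 1·20  f→[20+10+5+4+2+1]=42
q^21  k|21↦f(k): 21:21 7:7 3:3 1:1  a_21=32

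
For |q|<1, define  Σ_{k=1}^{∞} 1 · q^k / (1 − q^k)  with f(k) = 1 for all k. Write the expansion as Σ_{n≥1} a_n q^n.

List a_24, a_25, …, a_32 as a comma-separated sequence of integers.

q^24  k|24↦f(k): 24:1 12:1 8:1 6:1 4:1 3:1 2:1 1:1  a_24=8
n=25: 1·25 5·5 25·1  f→[1+1+1]=3
[q^26] f(26)=1,f(13)=1,f(2)=1,f(1)=1 ⇒ 4
q^27  k|27↦f(k): 27:1 9:1 3:1 1:1  a_27=4
q^28  k|28↦f(k): 28:1 14:1 7:1 4:1 2:1 1:1  a_28=6
d|29:{29,1}  Σf=1+1=2
[q^30] f(1)=1,f(2)=1,f(3)=1,f(5)=1,f(6)=1,f(10)=1,f(15)=1,f(30)=1 ⇒ 8
d|31:{31,1}  Σf=1+1=2
q^32  k|32↦f(k): 1:1 2:1 4:1 8:1 16:1 32:1  a_32=6

8, 3, 4, 4, 6, 2, 8, 2, 6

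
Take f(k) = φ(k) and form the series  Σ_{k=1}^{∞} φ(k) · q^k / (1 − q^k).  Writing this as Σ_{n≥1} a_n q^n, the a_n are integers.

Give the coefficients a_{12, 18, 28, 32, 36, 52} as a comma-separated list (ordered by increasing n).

n=12: 12·1 6·2 4·3 3·4 2·6 1·12  φ→[4+2+2+2+1+1]=12
d|18:{1,2,3,6,9,18}  Σφ=1+1+2+2+6+6=18
d|28:{1,2,4,7,14,28}  Σφ=1+1+2+6+6+12=28
n=32: 1·32 2·16 4·8 8·4 16·2 32·1  φ→[1+1+2+4+8+16]=32
d|36:{36,18,12,9,6,4,3,2,1}  Σφ=12+6+4+6+2+2+2+1+1=36
q^52  k|52↦φ(k): 52:24 26:12 13:12 4:2 2:1 1:1  a_52=52

12, 18, 28, 32, 36, 52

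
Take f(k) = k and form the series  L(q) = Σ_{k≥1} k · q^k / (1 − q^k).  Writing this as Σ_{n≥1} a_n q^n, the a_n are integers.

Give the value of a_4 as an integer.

d|4:{1,2,4}  Σf=1+2+4=7

a_4 = 7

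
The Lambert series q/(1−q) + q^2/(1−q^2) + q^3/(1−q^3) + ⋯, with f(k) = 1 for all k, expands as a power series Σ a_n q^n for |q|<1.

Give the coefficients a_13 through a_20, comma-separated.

[q^13] f(13)=1,f(1)=1 ⇒ 2
[q^14] f(1)=1,f(2)=1,f(7)=1,f(14)=1 ⇒ 4
q^15  k|15↦f(k): 1:1 3:1 5:1 15:1  a_15=4
n=16: 16·1 8·2 4·4 2·8 1·16  f→[1+1+1+1+1]=5
q^17  k|17↦f(k): 1:1 17:1  a_17=2
d|18:{18,9,6,3,2,1}  Σf=1+1+1+1+1+1=6
d|19:{19,1}  Σf=1+1=2
[q^20] f(1)=1,f(2)=1,f(4)=1,f(5)=1,f(10)=1,f(20)=1 ⇒ 6

2, 4, 4, 5, 2, 6, 2, 6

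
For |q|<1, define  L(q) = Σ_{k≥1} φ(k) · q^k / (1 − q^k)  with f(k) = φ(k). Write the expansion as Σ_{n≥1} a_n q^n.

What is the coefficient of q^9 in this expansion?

q^9  k|9↦φ(k): 9:6 3:2 1:1  a_9=9

a_9 = 9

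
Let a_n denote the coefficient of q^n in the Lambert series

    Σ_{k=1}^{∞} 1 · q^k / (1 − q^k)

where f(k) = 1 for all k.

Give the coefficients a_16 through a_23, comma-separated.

5, 2, 6, 2, 6, 4, 4, 2

d|16:{1,2,4,8,16}  Σf=1+1+1+1+1=5
d|17:{17,1}  Σf=1+1=2
q^18  k|18↦f(k): 18:1 9:1 6:1 3:1 2:1 1:1  a_18=6
q^19  k|19↦f(k): 1:1 19:1  a_19=2
d|20:{20,10,5,4,2,1}  Σf=1+1+1+1+1+1=6
[q^21] f(21)=1,f(7)=1,f(3)=1,f(1)=1 ⇒ 4
[q^22] f(22)=1,f(11)=1,f(2)=1,f(1)=1 ⇒ 4
[q^23] f(23)=1,f(1)=1 ⇒ 2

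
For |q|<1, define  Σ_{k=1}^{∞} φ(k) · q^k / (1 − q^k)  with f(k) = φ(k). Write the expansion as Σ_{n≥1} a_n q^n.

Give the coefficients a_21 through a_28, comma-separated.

d|21:{21,7,3,1}  Σφ=12+6+2+1=21
d|22:{22,11,2,1}  Σφ=10+10+1+1=22
q^23  k|23↦φ(k): 1:1 23:22  a_23=23
q^24  k|24↦φ(k): 1:1 2:1 3:2 4:2 6:2 8:4 12:4 24:8  a_24=24
d|25:{25,5,1}  Σφ=20+4+1=25
n=26: 26·1 13·2 2·13 1·26  φ→[12+12+1+1]=26
q^27  k|27↦φ(k): 27:18 9:6 3:2 1:1  a_27=27
[q^28] φ(1)=1,φ(2)=1,φ(4)=2,φ(7)=6,φ(14)=6,φ(28)=12 ⇒ 28

21, 22, 23, 24, 25, 26, 27, 28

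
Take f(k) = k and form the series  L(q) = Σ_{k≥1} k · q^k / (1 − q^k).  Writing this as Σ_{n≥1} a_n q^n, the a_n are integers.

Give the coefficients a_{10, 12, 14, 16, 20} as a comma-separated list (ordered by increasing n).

18, 28, 24, 31, 42

[q^10] f(1)=1,f(2)=2,f(5)=5,f(10)=10 ⇒ 18
d|12:{1,2,3,4,6,12}  Σf=1+2+3+4+6+12=28
d|14:{14,7,2,1}  Σf=14+7+2+1=24
q^16  k|16↦f(k): 1:1 2:2 4:4 8:8 16:16  a_16=31
q^20  k|20↦f(k): 1:1 2:2 4:4 5:5 10:10 20:20  a_20=42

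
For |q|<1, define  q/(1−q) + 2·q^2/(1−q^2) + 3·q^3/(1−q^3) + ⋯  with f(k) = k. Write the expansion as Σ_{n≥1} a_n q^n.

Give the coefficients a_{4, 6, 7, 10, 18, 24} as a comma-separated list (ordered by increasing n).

d|4:{4,2,1}  Σf=4+2+1=7
d|6:{6,3,2,1}  Σf=6+3+2+1=12
q^7  k|7↦f(k): 7:7 1:1  a_7=8
d|10:{10,5,2,1}  Σf=10+5+2+1=18
[q^18] f(1)=1,f(2)=2,f(3)=3,f(6)=6,f(9)=9,f(18)=18 ⇒ 39
q^24  k|24↦f(k): 24:24 12:12 8:8 6:6 4:4 3:3 2:2 1:1  a_24=60

7, 12, 8, 18, 39, 60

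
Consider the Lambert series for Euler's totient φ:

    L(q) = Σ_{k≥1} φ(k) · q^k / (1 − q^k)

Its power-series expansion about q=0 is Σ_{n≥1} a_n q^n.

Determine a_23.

[q^23] φ(1)=1,φ(23)=22 ⇒ 23

a_23 = 23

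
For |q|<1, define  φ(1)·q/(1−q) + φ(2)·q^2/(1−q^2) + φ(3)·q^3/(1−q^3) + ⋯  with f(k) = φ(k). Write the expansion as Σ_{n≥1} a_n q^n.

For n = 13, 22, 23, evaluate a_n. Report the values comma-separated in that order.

[q^13] φ(13)=12,φ(1)=1 ⇒ 13
[q^22] φ(22)=10,φ(11)=10,φ(2)=1,φ(1)=1 ⇒ 22
n=23: 23·1 1·23  φ→[22+1]=23

13, 22, 23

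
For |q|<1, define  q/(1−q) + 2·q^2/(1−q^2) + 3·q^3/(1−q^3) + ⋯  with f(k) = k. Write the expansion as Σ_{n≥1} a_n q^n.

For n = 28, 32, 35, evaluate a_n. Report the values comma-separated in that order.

56, 63, 48

q^28  k|28↦f(k): 1:1 2:2 4:4 7:7 14:14 28:28  a_28=56
[q^32] f(32)=32,f(16)=16,f(8)=8,f(4)=4,f(2)=2,f(1)=1 ⇒ 63
q^35  k|35↦f(k): 1:1 5:5 7:7 35:35  a_35=48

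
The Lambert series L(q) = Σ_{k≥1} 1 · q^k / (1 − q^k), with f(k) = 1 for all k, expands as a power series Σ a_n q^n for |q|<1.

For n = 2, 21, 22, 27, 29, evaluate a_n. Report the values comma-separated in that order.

[q^2] f(1)=1,f(2)=1 ⇒ 2
q^21  k|21↦f(k): 21:1 7:1 3:1 1:1  a_21=4
q^22  k|22↦f(k): 22:1 11:1 2:1 1:1  a_22=4
d|27:{1,3,9,27}  Σf=1+1+1+1=4
d|29:{1,29}  Σf=1+1=2

2, 4, 4, 4, 2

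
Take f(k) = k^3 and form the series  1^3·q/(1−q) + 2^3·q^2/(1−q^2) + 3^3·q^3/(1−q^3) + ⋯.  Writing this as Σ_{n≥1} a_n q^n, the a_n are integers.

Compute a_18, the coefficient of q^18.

a_18 = 6813

n=18: 1·18 2·9 3·6 6·3 9·2 18·1  f→[1+8+27+216+729+5832]=6813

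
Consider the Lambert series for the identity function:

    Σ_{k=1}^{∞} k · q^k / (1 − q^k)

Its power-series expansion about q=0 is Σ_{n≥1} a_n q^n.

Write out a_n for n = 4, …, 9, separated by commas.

7, 6, 12, 8, 15, 13

[q^4] f(4)=4,f(2)=2,f(1)=1 ⇒ 7
d|5:{5,1}  Σf=5+1=6
n=6: 1·6 2·3 3·2 6·1  f→[1+2+3+6]=12
[q^7] f(7)=7,f(1)=1 ⇒ 8
n=8: 8·1 4·2 2·4 1·8  f→[8+4+2+1]=15
d|9:{9,3,1}  Σf=9+3+1=13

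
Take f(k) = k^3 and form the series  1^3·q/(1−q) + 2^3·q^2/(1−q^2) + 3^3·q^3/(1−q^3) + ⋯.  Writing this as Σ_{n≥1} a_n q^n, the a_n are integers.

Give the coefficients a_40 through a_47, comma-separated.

73710, 68922, 86688, 79508, 97236, 95382, 109512, 103824

d|40:{40,20,10,8,5,4,2,1}  Σf=64000+8000+1000+512+125+64+8+1=73710
d|41:{1,41}  Σf=1+68921=68922
q^42  k|42↦f(k): 42:74088 21:9261 14:2744 7:343 6:216 3:27 2:8 1:1  a_42=86688
d|43:{43,1}  Σf=79507+1=79508
d|44:{44,22,11,4,2,1}  Σf=85184+10648+1331+64+8+1=97236
[q^45] f(1)=1,f(3)=27,f(5)=125,f(9)=729,f(15)=3375,f(45)=91125 ⇒ 95382
n=46: 1·46 2·23 23·2 46·1  f→[1+8+12167+97336]=109512
[q^47] f(1)=1,f(47)=103823 ⇒ 103824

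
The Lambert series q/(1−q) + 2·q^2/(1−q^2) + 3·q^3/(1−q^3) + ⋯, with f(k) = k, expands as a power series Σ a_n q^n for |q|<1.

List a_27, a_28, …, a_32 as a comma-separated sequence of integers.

40, 56, 30, 72, 32, 63

[q^27] f(27)=27,f(9)=9,f(3)=3,f(1)=1 ⇒ 40
n=28: 28·1 14·2 7·4 4·7 2·14 1·28  f→[28+14+7+4+2+1]=56
[q^29] f(29)=29,f(1)=1 ⇒ 30
d|30:{30,15,10,6,5,3,2,1}  Σf=30+15+10+6+5+3+2+1=72
d|31:{1,31}  Σf=1+31=32
[q^32] f(1)=1,f(2)=2,f(4)=4,f(8)=8,f(16)=16,f(32)=32 ⇒ 63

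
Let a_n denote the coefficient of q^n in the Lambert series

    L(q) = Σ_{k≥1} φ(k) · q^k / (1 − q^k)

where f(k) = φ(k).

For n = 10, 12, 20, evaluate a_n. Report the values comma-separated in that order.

d|10:{10,5,2,1}  Σφ=4+4+1+1=10
q^12  k|12↦φ(k): 12:4 6:2 4:2 3:2 2:1 1:1  a_12=12
q^20  k|20↦φ(k): 20:8 10:4 5:4 4:2 2:1 1:1  a_20=20

10, 12, 20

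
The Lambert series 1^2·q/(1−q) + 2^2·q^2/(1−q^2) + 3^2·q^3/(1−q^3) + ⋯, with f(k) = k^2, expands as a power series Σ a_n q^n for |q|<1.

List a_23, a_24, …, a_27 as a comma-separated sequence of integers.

530, 850, 651, 850, 820

[q^23] f(1)=1,f(23)=529 ⇒ 530
q^24  k|24↦f(k): 24:576 12:144 8:64 6:36 4:16 3:9 2:4 1:1  a_24=850
n=25: 25·1 5·5 1·25  f→[625+25+1]=651
d|26:{1,2,13,26}  Σf=1+4+169+676=850
q^27  k|27↦f(k): 1:1 3:9 9:81 27:729  a_27=820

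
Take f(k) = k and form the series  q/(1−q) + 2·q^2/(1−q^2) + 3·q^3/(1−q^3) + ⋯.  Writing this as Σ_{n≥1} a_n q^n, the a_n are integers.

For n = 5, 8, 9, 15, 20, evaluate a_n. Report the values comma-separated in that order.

q^5  k|5↦f(k): 1:1 5:5  a_5=6
q^8  k|8↦f(k): 1:1 2:2 4:4 8:8  a_8=15
n=9: 1·9 3·3 9·1  f→[1+3+9]=13
d|15:{1,3,5,15}  Σf=1+3+5+15=24
n=20: 20·1 10·2 5·4 4·5 2·10 1·20  f→[20+10+5+4+2+1]=42

6, 15, 13, 24, 42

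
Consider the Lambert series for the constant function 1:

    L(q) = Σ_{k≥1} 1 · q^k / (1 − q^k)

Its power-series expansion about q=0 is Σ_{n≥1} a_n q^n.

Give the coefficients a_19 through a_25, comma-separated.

[q^19] f(1)=1,f(19)=1 ⇒ 2
q^20  k|20↦f(k): 20:1 10:1 5:1 4:1 2:1 1:1  a_20=6
[q^21] f(21)=1,f(7)=1,f(3)=1,f(1)=1 ⇒ 4
q^22  k|22↦f(k): 22:1 11:1 2:1 1:1  a_22=4
d|23:{23,1}  Σf=1+1=2
[q^24] f(1)=1,f(2)=1,f(3)=1,f(4)=1,f(6)=1,f(8)=1,f(12)=1,f(24)=1 ⇒ 8
n=25: 25·1 5·5 1·25  f→[1+1+1]=3

2, 6, 4, 4, 2, 8, 3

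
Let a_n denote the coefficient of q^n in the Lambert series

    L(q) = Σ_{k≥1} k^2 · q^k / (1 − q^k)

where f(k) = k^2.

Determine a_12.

a_12 = 210

q^12  k|12↦f(k): 12:144 6:36 4:16 3:9 2:4 1:1  a_12=210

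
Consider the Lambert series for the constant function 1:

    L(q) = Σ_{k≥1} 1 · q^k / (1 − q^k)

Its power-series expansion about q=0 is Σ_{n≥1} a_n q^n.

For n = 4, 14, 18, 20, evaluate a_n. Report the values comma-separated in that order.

3, 4, 6, 6

q^4  k|4↦f(k): 1:1 2:1 4:1  a_4=3
n=14: 14·1 7·2 2·7 1·14  f→[1+1+1+1]=4
d|18:{18,9,6,3,2,1}  Σf=1+1+1+1+1+1=6
q^20  k|20↦f(k): 20:1 10:1 5:1 4:1 2:1 1:1  a_20=6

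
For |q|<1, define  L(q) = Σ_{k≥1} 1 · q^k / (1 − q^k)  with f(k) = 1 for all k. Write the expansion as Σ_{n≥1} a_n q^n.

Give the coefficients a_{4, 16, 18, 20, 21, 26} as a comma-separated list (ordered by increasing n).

3, 5, 6, 6, 4, 4

q^4  k|4↦f(k): 1:1 2:1 4:1  a_4=3
n=16: 1·16 2·8 4·4 8·2 16·1  f→[1+1+1+1+1]=5
n=18: 18·1 9·2 6·3 3·6 2·9 1·18  f→[1+1+1+1+1+1]=6
d|20:{20,10,5,4,2,1}  Σf=1+1+1+1+1+1=6
[q^21] f(21)=1,f(7)=1,f(3)=1,f(1)=1 ⇒ 4
n=26: 26·1 13·2 2·13 1·26  f→[1+1+1+1]=4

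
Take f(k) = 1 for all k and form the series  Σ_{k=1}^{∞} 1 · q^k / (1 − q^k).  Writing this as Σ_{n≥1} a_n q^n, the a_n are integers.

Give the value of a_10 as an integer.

a_10 = 4

n=10: 1·10 2·5 5·2 10·1  f→[1+1+1+1]=4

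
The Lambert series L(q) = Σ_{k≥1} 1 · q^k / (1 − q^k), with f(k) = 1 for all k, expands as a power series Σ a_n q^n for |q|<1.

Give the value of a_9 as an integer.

a_9 = 3

d|9:{1,3,9}  Σf=1+1+1=3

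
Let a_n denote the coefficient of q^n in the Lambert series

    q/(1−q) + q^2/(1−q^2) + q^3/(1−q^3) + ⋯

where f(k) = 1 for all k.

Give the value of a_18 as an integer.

q^18  k|18↦f(k): 18:1 9:1 6:1 3:1 2:1 1:1  a_18=6

a_18 = 6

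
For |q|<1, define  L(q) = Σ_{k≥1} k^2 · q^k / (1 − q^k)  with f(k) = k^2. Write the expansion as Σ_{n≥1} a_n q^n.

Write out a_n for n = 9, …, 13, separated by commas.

d|9:{9,3,1}  Σf=81+9+1=91
n=10: 10·1 5·2 2·5 1·10  f→[100+25+4+1]=130
q^11  k|11↦f(k): 1:1 11:121  a_11=122
n=12: 12·1 6·2 4·3 3·4 2·6 1·12  f→[144+36+16+9+4+1]=210
n=13: 1·13 13·1  f→[1+169]=170

91, 130, 122, 210, 170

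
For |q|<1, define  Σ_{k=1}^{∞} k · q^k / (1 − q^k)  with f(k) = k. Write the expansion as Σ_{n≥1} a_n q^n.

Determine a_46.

a_46 = 72

n=46: 1·46 2·23 23·2 46·1  f→[1+2+23+46]=72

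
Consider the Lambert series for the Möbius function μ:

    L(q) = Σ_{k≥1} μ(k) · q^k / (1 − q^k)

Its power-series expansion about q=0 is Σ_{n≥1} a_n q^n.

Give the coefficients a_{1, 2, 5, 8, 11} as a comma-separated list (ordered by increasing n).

1, 0, 0, 0, 0

d|1:{1}  Σμ=1=1
[q^2] μ(1)=1,μ(2)=-1 ⇒ 0
n=5: 5·1 1·5  μ→[(-1)+1]=0
q^8  k|8↦μ(k): 1:1 2:-1 4:0 8:0  a_8=0
q^11  k|11↦μ(k): 11:-1 1:1  a_11=0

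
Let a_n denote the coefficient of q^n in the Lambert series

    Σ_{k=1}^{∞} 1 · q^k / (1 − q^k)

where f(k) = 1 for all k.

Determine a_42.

a_42 = 8

q^42  k|42↦f(k): 1:1 2:1 3:1 6:1 7:1 14:1 21:1 42:1  a_42=8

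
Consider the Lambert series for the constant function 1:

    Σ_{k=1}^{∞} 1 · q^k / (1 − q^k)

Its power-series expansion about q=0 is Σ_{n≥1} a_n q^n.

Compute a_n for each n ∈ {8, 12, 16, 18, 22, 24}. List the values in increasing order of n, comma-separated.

d|8:{8,4,2,1}  Σf=1+1+1+1=4
[q^12] f(12)=1,f(6)=1,f(4)=1,f(3)=1,f(2)=1,f(1)=1 ⇒ 6
q^16  k|16↦f(k): 1:1 2:1 4:1 8:1 16:1  a_16=5
[q^18] f(18)=1,f(9)=1,f(6)=1,f(3)=1,f(2)=1,f(1)=1 ⇒ 6
d|22:{22,11,2,1}  Σf=1+1+1+1=4
n=24: 24·1 12·2 8·3 6·4 4·6 3·8 2·12 1·24  f→[1+1+1+1+1+1+1+1]=8

4, 6, 5, 6, 4, 8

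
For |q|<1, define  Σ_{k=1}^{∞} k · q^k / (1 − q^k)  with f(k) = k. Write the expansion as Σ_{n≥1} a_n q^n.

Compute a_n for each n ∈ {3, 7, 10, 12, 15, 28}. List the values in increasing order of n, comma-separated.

4, 8, 18, 28, 24, 56

d|3:{1,3}  Σf=1+3=4
d|7:{7,1}  Σf=7+1=8
q^10  k|10↦f(k): 1:1 2:2 5:5 10:10  a_10=18
q^12  k|12↦f(k): 12:12 6:6 4:4 3:3 2:2 1:1  a_12=28
d|15:{15,5,3,1}  Σf=15+5+3+1=24
n=28: 1·28 2·14 4·7 7·4 14·2 28·1  f→[1+2+4+7+14+28]=56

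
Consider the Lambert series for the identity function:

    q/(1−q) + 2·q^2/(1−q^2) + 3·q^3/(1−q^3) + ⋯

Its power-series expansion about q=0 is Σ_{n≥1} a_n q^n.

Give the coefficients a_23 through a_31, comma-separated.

d|23:{23,1}  Σf=23+1=24
d|24:{24,12,8,6,4,3,2,1}  Σf=24+12+8+6+4+3+2+1=60
[q^25] f(25)=25,f(5)=5,f(1)=1 ⇒ 31
d|26:{26,13,2,1}  Σf=26+13+2+1=42
n=27: 27·1 9·3 3·9 1·27  f→[27+9+3+1]=40
d|28:{28,14,7,4,2,1}  Σf=28+14+7+4+2+1=56
n=29: 1·29 29·1  f→[1+29]=30
q^30  k|30↦f(k): 30:30 15:15 10:10 6:6 5:5 3:3 2:2 1:1  a_30=72
n=31: 1·31 31·1  f→[1+31]=32

24, 60, 31, 42, 40, 56, 30, 72, 32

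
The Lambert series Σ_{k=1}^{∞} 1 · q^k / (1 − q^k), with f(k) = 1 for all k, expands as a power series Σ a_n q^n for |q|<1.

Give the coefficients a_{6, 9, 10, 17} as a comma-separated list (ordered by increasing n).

[q^6] f(1)=1,f(2)=1,f(3)=1,f(6)=1 ⇒ 4
n=9: 9·1 3·3 1·9  f→[1+1+1]=3
[q^10] f(1)=1,f(2)=1,f(5)=1,f(10)=1 ⇒ 4
d|17:{1,17}  Σf=1+1=2

4, 3, 4, 2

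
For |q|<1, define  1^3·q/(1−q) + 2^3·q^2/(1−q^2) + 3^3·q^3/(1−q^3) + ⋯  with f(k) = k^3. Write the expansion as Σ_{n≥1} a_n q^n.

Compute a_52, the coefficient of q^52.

n=52: 52·1 26·2 13·4 4·13 2·26 1·52  f→[140608+17576+2197+64+8+1]=160454

a_52 = 160454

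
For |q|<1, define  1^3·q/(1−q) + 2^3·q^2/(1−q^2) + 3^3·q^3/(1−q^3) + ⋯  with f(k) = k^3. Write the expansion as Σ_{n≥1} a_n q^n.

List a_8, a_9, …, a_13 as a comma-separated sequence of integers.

585, 757, 1134, 1332, 2044, 2198

d|8:{1,2,4,8}  Σf=1+8+64+512=585
q^9  k|9↦f(k): 1:1 3:27 9:729  a_9=757
[q^10] f(1)=1,f(2)=8,f(5)=125,f(10)=1000 ⇒ 1134
[q^11] f(11)=1331,f(1)=1 ⇒ 1332
n=12: 12·1 6·2 4·3 3·4 2·6 1·12  f→[1728+216+64+27+8+1]=2044
d|13:{1,13}  Σf=1+2197=2198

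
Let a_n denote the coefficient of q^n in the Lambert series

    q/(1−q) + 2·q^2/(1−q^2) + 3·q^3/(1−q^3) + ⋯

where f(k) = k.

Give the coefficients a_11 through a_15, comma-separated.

n=11: 1·11 11·1  f→[1+11]=12
d|12:{1,2,3,4,6,12}  Σf=1+2+3+4+6+12=28
n=13: 13·1 1·13  f→[13+1]=14
d|14:{1,2,7,14}  Σf=1+2+7+14=24
d|15:{15,5,3,1}  Σf=15+5+3+1=24

12, 28, 14, 24, 24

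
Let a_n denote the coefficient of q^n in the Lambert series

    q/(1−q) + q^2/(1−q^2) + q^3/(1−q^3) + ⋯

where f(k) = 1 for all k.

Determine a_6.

d|6:{6,3,2,1}  Σf=1+1+1+1=4

a_6 = 4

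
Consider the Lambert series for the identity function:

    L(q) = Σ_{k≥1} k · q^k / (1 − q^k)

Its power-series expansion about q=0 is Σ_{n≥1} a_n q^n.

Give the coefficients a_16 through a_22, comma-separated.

d|16:{1,2,4,8,16}  Σf=1+2+4+8+16=31
n=17: 1·17 17·1  f→[1+17]=18
d|18:{1,2,3,6,9,18}  Σf=1+2+3+6+9+18=39
[q^19] f(19)=19,f(1)=1 ⇒ 20
q^20  k|20↦f(k): 1:1 2:2 4:4 5:5 10:10 20:20  a_20=42
n=21: 21·1 7·3 3·7 1·21  f→[21+7+3+1]=32
n=22: 1·22 2·11 11·2 22·1  f→[1+2+11+22]=36

31, 18, 39, 20, 42, 32, 36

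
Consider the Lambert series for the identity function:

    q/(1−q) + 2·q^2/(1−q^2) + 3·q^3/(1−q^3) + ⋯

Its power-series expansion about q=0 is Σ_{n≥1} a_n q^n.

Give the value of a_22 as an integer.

d|22:{22,11,2,1}  Σf=22+11+2+1=36

a_22 = 36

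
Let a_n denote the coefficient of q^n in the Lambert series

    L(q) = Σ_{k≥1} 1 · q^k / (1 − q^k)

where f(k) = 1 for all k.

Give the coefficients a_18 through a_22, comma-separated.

6, 2, 6, 4, 4

d|18:{1,2,3,6,9,18}  Σf=1+1+1+1+1+1=6
[q^19] f(1)=1,f(19)=1 ⇒ 2
d|20:{20,10,5,4,2,1}  Σf=1+1+1+1+1+1=6
q^21  k|21↦f(k): 1:1 3:1 7:1 21:1  a_21=4
d|22:{1,2,11,22}  Σf=1+1+1+1=4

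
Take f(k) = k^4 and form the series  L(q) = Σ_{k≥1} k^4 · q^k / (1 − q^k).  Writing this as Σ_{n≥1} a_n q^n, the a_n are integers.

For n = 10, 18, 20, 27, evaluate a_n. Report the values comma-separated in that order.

10642, 112931, 170898, 538084

[q^10] f(1)=1,f(2)=16,f(5)=625,f(10)=10000 ⇒ 10642
[q^18] f(1)=1,f(2)=16,f(3)=81,f(6)=1296,f(9)=6561,f(18)=104976 ⇒ 112931
n=20: 20·1 10·2 5·4 4·5 2·10 1·20  f→[160000+10000+625+256+16+1]=170898
[q^27] f(27)=531441,f(9)=6561,f(3)=81,f(1)=1 ⇒ 538084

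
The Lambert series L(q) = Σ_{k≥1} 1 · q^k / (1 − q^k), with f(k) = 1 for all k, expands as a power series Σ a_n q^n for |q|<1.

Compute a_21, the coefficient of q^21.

a_21 = 4

n=21: 21·1 7·3 3·7 1·21  f→[1+1+1+1]=4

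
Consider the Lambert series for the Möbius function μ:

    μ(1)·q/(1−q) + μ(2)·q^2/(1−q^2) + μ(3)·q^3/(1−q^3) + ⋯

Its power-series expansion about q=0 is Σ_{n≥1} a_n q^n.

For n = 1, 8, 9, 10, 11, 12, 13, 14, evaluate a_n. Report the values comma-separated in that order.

n=1: 1·1  μ→[1]=1
d|8:{1,2,4,8}  Σμ=1+(-1)+0+0=0
d|9:{9,3,1}  Σμ=0+(-1)+1=0
n=10: 10·1 5·2 2·5 1·10  μ→[1+(-1)+(-1)+1]=0
q^11  k|11↦μ(k): 1:1 11:-1  a_11=0
q^12  k|12↦μ(k): 1:1 2:-1 3:-1 4:0 6:1 12:0  a_12=0
[q^13] μ(13)=-1,μ(1)=1 ⇒ 0
d|14:{14,7,2,1}  Σμ=1+(-1)+(-1)+1=0

1, 0, 0, 0, 0, 0, 0, 0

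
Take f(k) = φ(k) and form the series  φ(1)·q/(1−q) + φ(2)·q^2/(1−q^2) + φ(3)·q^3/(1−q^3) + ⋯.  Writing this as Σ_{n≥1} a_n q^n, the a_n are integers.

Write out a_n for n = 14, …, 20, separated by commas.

[q^14] φ(1)=1,φ(2)=1,φ(7)=6,φ(14)=6 ⇒ 14
n=15: 15·1 5·3 3·5 1·15  φ→[8+4+2+1]=15
[q^16] φ(1)=1,φ(2)=1,φ(4)=2,φ(8)=4,φ(16)=8 ⇒ 16
n=17: 1·17 17·1  φ→[1+16]=17
d|18:{18,9,6,3,2,1}  Σφ=6+6+2+2+1+1=18
[q^19] φ(19)=18,φ(1)=1 ⇒ 19
[q^20] φ(1)=1,φ(2)=1,φ(4)=2,φ(5)=4,φ(10)=4,φ(20)=8 ⇒ 20

14, 15, 16, 17, 18, 19, 20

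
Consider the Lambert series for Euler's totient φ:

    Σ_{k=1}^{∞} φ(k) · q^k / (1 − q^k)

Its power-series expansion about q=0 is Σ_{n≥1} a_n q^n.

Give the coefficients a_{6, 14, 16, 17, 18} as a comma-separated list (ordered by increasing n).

q^6  k|6↦φ(k): 1:1 2:1 3:2 6:2  a_6=6
d|14:{14,7,2,1}  Σφ=6+6+1+1=14
q^16  k|16↦φ(k): 1:1 2:1 4:2 8:4 16:8  a_16=16
d|17:{1,17}  Σφ=1+16=17
q^18  k|18↦φ(k): 18:6 9:6 6:2 3:2 2:1 1:1  a_18=18

6, 14, 16, 17, 18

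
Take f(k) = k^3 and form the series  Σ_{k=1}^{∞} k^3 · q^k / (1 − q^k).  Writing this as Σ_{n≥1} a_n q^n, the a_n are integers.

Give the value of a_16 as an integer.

a_16 = 4681

[q^16] f(16)=4096,f(8)=512,f(4)=64,f(2)=8,f(1)=1 ⇒ 4681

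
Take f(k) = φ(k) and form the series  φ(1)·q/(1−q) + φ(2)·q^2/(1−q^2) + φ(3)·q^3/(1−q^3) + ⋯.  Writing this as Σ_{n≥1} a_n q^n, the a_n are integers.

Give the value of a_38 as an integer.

q^38  k|38↦φ(k): 38:18 19:18 2:1 1:1  a_38=38

a_38 = 38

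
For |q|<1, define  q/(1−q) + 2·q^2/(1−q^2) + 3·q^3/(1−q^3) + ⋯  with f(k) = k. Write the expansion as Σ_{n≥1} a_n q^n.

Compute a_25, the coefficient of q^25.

a_25 = 31

d|25:{1,5,25}  Σf=1+5+25=31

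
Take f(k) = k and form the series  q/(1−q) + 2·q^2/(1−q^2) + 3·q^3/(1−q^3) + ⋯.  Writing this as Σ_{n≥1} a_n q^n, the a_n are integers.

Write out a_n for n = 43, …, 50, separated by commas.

44, 84, 78, 72, 48, 124, 57, 93

[q^43] f(43)=43,f(1)=1 ⇒ 44
[q^44] f(1)=1,f(2)=2,f(4)=4,f(11)=11,f(22)=22,f(44)=44 ⇒ 84
n=45: 1·45 3·15 5·9 9·5 15·3 45·1  f→[1+3+5+9+15+45]=78
q^46  k|46↦f(k): 46:46 23:23 2:2 1:1  a_46=72
n=47: 47·1 1·47  f→[47+1]=48
q^48  k|48↦f(k): 48:48 24:24 16:16 12:12 8:8 6:6 4:4 3:3 2:2 1:1  a_48=124
q^49  k|49↦f(k): 49:49 7:7 1:1  a_49=57
n=50: 1·50 2·25 5·10 10·5 25·2 50·1  f→[1+2+5+10+25+50]=93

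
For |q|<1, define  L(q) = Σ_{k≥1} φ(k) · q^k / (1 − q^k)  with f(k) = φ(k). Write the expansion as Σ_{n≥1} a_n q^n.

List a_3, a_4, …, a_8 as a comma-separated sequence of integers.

q^3  k|3↦φ(k): 3:2 1:1  a_3=3
n=4: 1·4 2·2 4·1  φ→[1+1+2]=4
n=5: 1·5 5·1  φ→[1+4]=5
q^6  k|6↦φ(k): 6:2 3:2 2:1 1:1  a_6=6
d|7:{1,7}  Σφ=1+6=7
[q^8] φ(1)=1,φ(2)=1,φ(4)=2,φ(8)=4 ⇒ 8

3, 4, 5, 6, 7, 8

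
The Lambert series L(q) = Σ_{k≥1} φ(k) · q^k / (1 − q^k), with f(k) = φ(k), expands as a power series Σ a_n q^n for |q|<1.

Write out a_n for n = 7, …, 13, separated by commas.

q^7  k|7↦φ(k): 7:6 1:1  a_7=7
d|8:{1,2,4,8}  Σφ=1+1+2+4=8
q^9  k|9↦φ(k): 1:1 3:2 9:6  a_9=9
n=10: 1·10 2·5 5·2 10·1  φ→[1+1+4+4]=10
[q^11] φ(11)=10,φ(1)=1 ⇒ 11
d|12:{1,2,3,4,6,12}  Σφ=1+1+2+2+2+4=12
q^13  k|13↦φ(k): 13:12 1:1  a_13=13

7, 8, 9, 10, 11, 12, 13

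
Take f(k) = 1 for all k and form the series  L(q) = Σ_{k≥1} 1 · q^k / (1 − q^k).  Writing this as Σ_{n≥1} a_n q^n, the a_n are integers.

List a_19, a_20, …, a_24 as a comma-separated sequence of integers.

n=19: 1·19 19·1  f→[1+1]=2
[q^20] f(20)=1,f(10)=1,f(5)=1,f(4)=1,f(2)=1,f(1)=1 ⇒ 6
[q^21] f(21)=1,f(7)=1,f(3)=1,f(1)=1 ⇒ 4
d|22:{1,2,11,22}  Σf=1+1+1+1=4
n=23: 23·1 1·23  f→[1+1]=2
d|24:{24,12,8,6,4,3,2,1}  Σf=1+1+1+1+1+1+1+1=8

2, 6, 4, 4, 2, 8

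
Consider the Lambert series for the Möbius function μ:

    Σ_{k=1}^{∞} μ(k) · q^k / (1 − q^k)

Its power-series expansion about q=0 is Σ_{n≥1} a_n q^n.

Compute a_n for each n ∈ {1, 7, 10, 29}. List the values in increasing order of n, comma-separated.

q^1  k|1↦μ(k): 1:1  a_1=1
n=7: 1·7 7·1  μ→[1+(-1)]=0
[q^10] μ(10)=1,μ(5)=-1,μ(2)=-1,μ(1)=1 ⇒ 0
[q^29] μ(1)=1,μ(29)=-1 ⇒ 0

1, 0, 0, 0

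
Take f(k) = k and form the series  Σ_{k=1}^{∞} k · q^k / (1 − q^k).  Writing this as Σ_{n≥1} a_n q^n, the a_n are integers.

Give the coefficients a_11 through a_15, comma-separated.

n=11: 1·11 11·1  f→[1+11]=12
d|12:{12,6,4,3,2,1}  Σf=12+6+4+3+2+1=28
n=13: 1·13 13·1  f→[1+13]=14
n=14: 1·14 2·7 7·2 14·1  f→[1+2+7+14]=24
q^15  k|15↦f(k): 1:1 3:3 5:5 15:15  a_15=24

12, 28, 14, 24, 24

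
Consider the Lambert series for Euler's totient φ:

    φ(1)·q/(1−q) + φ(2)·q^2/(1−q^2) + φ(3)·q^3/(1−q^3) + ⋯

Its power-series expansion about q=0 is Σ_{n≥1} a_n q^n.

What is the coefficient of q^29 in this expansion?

n=29: 29·1 1·29  φ→[28+1]=29

a_29 = 29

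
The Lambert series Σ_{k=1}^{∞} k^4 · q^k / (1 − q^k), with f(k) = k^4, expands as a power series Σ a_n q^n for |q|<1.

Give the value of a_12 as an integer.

a_12 = 22386

n=12: 1·12 2·6 3·4 4·3 6·2 12·1  f→[1+16+81+256+1296+20736]=22386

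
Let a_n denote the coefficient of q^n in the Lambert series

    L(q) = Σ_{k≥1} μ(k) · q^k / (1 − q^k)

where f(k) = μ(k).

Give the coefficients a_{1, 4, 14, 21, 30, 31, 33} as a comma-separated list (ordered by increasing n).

[q^1] μ(1)=1 ⇒ 1
[q^4] μ(1)=1,μ(2)=-1,μ(4)=0 ⇒ 0
q^14  k|14↦μ(k): 14:1 7:-1 2:-1 1:1  a_14=0
[q^21] μ(1)=1,μ(3)=-1,μ(7)=-1,μ(21)=1 ⇒ 0
n=30: 1·30 2·15 3·10 5·6 6·5 10·3 15·2 30·1  μ→[1+(-1)+(-1)+(-1)+1+1+1+(-1)]=0
[q^31] μ(1)=1,μ(31)=-1 ⇒ 0
q^33  k|33↦μ(k): 33:1 11:-1 3:-1 1:1  a_33=0

1, 0, 0, 0, 0, 0, 0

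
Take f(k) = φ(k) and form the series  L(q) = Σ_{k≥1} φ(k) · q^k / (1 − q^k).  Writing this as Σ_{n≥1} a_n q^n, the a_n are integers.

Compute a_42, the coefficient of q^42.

d|42:{42,21,14,7,6,3,2,1}  Σφ=12+12+6+6+2+2+1+1=42

a_42 = 42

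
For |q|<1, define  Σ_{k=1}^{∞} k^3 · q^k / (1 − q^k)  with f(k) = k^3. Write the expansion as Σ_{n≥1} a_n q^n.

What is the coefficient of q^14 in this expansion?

d|14:{14,7,2,1}  Σf=2744+343+8+1=3096

a_14 = 3096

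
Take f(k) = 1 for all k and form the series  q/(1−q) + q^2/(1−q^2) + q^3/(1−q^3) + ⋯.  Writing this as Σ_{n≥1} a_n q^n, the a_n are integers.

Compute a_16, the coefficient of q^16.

q^16  k|16↦f(k): 16:1 8:1 4:1 2:1 1:1  a_16=5

a_16 = 5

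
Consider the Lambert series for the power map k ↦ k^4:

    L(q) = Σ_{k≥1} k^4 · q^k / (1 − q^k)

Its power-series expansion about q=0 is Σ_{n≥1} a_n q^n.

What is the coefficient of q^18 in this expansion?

a_18 = 112931

n=18: 1·18 2·9 3·6 6·3 9·2 18·1  f→[1+16+81+1296+6561+104976]=112931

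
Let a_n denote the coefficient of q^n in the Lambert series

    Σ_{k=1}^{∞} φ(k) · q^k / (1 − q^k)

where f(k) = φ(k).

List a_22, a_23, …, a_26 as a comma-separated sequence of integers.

q^22  k|22↦φ(k): 22:10 11:10 2:1 1:1  a_22=22
n=23: 1·23 23·1  φ→[1+22]=23
[q^24] φ(1)=1,φ(2)=1,φ(3)=2,φ(4)=2,φ(6)=2,φ(8)=4,φ(12)=4,φ(24)=8 ⇒ 24
d|25:{25,5,1}  Σφ=20+4+1=25
[q^26] φ(26)=12,φ(13)=12,φ(2)=1,φ(1)=1 ⇒ 26

22, 23, 24, 25, 26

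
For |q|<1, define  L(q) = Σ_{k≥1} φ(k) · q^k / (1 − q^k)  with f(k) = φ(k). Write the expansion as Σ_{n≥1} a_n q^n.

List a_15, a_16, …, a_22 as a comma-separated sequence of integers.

d|15:{1,3,5,15}  Σφ=1+2+4+8=15
q^16  k|16↦φ(k): 1:1 2:1 4:2 8:4 16:8  a_16=16
[q^17] φ(1)=1,φ(17)=16 ⇒ 17
d|18:{18,9,6,3,2,1}  Σφ=6+6+2+2+1+1=18
q^19  k|19↦φ(k): 19:18 1:1  a_19=19
n=20: 20·1 10·2 5·4 4·5 2·10 1·20  φ→[8+4+4+2+1+1]=20
[q^21] φ(1)=1,φ(3)=2,φ(7)=6,φ(21)=12 ⇒ 21
[q^22] φ(1)=1,φ(2)=1,φ(11)=10,φ(22)=10 ⇒ 22

15, 16, 17, 18, 19, 20, 21, 22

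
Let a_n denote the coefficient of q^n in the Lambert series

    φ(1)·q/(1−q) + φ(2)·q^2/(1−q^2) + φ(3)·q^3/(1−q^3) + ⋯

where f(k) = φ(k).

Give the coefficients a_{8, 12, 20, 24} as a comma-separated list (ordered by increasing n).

d|8:{8,4,2,1}  Σφ=4+2+1+1=8
n=12: 12·1 6·2 4·3 3·4 2·6 1·12  φ→[4+2+2+2+1+1]=12
d|20:{1,2,4,5,10,20}  Σφ=1+1+2+4+4+8=20
q^24  k|24↦φ(k): 1:1 2:1 3:2 4:2 6:2 8:4 12:4 24:8  a_24=24

8, 12, 20, 24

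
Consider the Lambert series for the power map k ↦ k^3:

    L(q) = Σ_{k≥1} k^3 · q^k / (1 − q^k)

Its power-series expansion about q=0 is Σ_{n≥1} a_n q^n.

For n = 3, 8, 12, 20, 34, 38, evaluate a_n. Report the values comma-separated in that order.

n=3: 3·1 1·3  f→[27+1]=28
n=8: 8·1 4·2 2·4 1·8  f→[512+64+8+1]=585
d|12:{1,2,3,4,6,12}  Σf=1+8+27+64+216+1728=2044
d|20:{20,10,5,4,2,1}  Σf=8000+1000+125+64+8+1=9198
d|34:{34,17,2,1}  Σf=39304+4913+8+1=44226
d|38:{38,19,2,1}  Σf=54872+6859+8+1=61740

28, 585, 2044, 9198, 44226, 61740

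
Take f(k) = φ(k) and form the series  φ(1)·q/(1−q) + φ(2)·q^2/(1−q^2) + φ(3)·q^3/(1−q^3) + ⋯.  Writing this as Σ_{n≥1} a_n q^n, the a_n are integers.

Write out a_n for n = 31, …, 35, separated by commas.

[q^31] φ(31)=30,φ(1)=1 ⇒ 31
d|32:{32,16,8,4,2,1}  Σφ=16+8+4+2+1+1=32
d|33:{1,3,11,33}  Σφ=1+2+10+20=33
n=34: 34·1 17·2 2·17 1·34  φ→[16+16+1+1]=34
q^35  k|35↦φ(k): 1:1 5:4 7:6 35:24  a_35=35

31, 32, 33, 34, 35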